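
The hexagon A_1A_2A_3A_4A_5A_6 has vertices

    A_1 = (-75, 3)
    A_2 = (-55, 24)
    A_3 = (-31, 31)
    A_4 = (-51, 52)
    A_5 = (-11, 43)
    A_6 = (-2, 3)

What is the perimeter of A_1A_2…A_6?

238

|A_1A_2| = √((20)² + (21)²) = √841 = 29
|A_2A_3| = √((24)² + (7)²) = √625 = 25
|A_3A_4| = √((-20)² + (21)²) = √841 = 29
|A_4A_5| = √((40)² + (-9)²) = √1681 = 41
|A_5A_6| = √((9)² + (-40)²) = √1681 = 41
|A_6A_1| = √((-73)² + (0)²) = √5329 = 73
Perimeter = 29 + 25 + 29 + 41 + 41 + 73 = 238.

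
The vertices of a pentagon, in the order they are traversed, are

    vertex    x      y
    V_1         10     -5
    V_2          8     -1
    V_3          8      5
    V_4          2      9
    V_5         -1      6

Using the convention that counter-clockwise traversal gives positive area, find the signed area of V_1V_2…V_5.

Apply Gauss's area formula: 2A = Σ (x_i·y_{i+1} − x_{i+1}·y_i), indices taken mod 5.
Σ = (30) + (48) + (62) + (21) + (-55) = 106
Signed area = Σ/2 = 53 (positive ⇒ counter-clockwise traversal).

53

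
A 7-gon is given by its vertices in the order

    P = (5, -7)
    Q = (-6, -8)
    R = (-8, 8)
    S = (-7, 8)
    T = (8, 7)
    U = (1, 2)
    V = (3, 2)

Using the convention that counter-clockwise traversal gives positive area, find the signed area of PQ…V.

Apply the shoelace (surveyor's) formula: 2A = Σ (x_i·y_{i+1} − x_{i+1}·y_i), indices taken mod 7.
Cross-terms: -82, -112, -8, -113, 9, -4, -31  ⇒  Σ = -341
Signed area = Σ/2 = -170.5 (negative ⇒ clockwise traversal).

-170.5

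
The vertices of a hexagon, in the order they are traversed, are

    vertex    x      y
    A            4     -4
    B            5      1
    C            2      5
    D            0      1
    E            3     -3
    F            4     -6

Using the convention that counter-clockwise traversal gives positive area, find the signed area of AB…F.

24

Apply the shoelace formula: 2A = Σ (x_i·y_{i+1} − x_{i+1}·y_i), indices taken mod 6.
A→B: (4)(1) − (5)(-4) = 24
B→C: (5)(5) − (2)(1) = 23
C→D: (2)(1) − (0)(5) = 2
D→E: (0)(-3) − (3)(1) = -3
E→F: (3)(-6) − (4)(-3) = -6
F→A: (4)(-4) − (4)(-6) = 8
Σ = 48
Signed area = Σ/2 = 24 (positive ⇒ counter-clockwise traversal).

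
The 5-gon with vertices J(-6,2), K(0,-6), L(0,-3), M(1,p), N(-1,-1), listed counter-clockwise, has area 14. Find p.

Write out the shoelace sum; only the two edges meeting at M involve p:
2·Area = [(0·p − 1·(-3)) + (1·(-1) − (-1)·p)] + 28
       = 1·p + 30 = 28
⇒ p = -2.

-2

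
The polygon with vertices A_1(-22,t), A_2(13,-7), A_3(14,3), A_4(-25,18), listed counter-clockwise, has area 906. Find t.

Write out the shoelace sum; only the two edges meeting at A_1 involve t:
2·Area = [((-25)·t − (-22)·18) + ((-22)·(-7) − 13·t)] + 464
       = -38·t + 1014 = 1812
⇒ t = -21.

-21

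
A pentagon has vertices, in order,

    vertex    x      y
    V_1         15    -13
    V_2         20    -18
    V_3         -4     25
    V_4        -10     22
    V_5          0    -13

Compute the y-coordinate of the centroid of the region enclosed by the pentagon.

Apply the shoelace formula. First the cross-terms c_i = x_i·y_{i+1} − x_{i+1}·y_i:
  -10, 428, 162, 130, 195  ⇒  2A = 905, A = 452.5.
Then Σ (y_i + y_{i+1})·c_i = 7020, so ȳ = 7020 / (6·452.5) = 468/181.

468/181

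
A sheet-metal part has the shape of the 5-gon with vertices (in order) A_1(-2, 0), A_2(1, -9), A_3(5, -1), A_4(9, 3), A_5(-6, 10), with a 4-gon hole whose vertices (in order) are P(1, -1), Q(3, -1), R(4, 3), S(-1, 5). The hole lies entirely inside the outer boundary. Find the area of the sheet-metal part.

Outer boundary:
Σ = (18) + (44) + (24) + (108) + (20) = 214
Area = |Σ|/2 = 107.
Hole:
Apply the shoelace (surveyor's) formula: 2A = Σ (x_i·y_{i+1} − x_{i+1}·y_i), indices taken mod 4.
Cross-terms: 2, 13, 23, -4  ⇒  Σ = 34
Area = |Σ|/2 = 17.
Net area = 107 − 17 = 90.

90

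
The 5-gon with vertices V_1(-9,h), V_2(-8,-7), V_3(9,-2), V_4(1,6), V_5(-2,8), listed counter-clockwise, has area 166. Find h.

The doubled signed area Σ (x_i y_{i+1} − x_{i+1} y_i) is linear in h.
With h=0 it equals 290; the coefficient of h is 6 (from the two edges through V_1).
So 6·h + 290 = 2·166 = 332 ⇒ h = 7.

7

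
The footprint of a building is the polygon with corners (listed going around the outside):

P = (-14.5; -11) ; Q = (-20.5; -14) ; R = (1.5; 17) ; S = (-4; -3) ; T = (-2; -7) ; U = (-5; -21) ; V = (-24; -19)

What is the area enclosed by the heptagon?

Apply Gauss's area formula: 2A = Σ (x_i·y_{i+1} − x_{i+1}·y_i), indices taken mod 7.
Cross-terms: -22.5, -327.5, 63.5, 22, 7, -409, -11.5  ⇒  Σ = -678
Area = |Σ|/2 = 339.

339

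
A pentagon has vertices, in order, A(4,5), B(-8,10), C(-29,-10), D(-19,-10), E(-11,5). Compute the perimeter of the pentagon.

84

|AB| = √((-12)² + (5)²) = √169 = 13
|BC| = √((-21)² + (-20)²) = √841 = 29
|CD| = √((10)² + (0)²) = √100 = 10
|DE| = √((8)² + (15)²) = √289 = 17
|EA| = √((15)² + (0)²) = √225 = 15
Perimeter = 13 + 29 + 10 + 17 + 15 = 84.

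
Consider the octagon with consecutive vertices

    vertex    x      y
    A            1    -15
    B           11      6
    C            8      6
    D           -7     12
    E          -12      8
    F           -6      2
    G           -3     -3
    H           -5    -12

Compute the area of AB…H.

285.5

Apply Gauss's area formula: 2A = Σ (x_i·y_{i+1} − x_{i+1}·y_i), indices taken mod 8.
Σ = (171) + (18) + (138) + (88) + (24) + (24) + (21) + (87) = 571
Area = |Σ|/2 = 285.5.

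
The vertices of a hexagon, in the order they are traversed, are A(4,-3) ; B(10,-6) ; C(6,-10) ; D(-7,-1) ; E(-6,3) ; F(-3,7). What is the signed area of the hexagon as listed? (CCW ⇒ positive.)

Apply Gauss's area formula: 2A = Σ (x_i·y_{i+1} − x_{i+1}·y_i), indices taken mod 6.
Σ = (6) + (-64) + (-76) + (-27) + (-33) + (-19) = -213
Signed area = Σ/2 = -106.5 (negative ⇒ clockwise traversal).

-106.5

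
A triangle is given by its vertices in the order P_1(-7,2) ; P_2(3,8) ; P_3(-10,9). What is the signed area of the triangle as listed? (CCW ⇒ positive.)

Σ = (-62) + (107) + (43) = 88
Signed area = Σ/2 = 44 (positive ⇒ counter-clockwise traversal).

44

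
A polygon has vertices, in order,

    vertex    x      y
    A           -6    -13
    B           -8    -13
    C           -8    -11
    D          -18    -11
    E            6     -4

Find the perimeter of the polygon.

|AB| = √((-2)² + (0)²) = √4 = 2
|BC| = √((0)² + (2)²) = √4 = 2
|CD| = √((-10)² + (0)²) = √100 = 10
|DE| = √((24)² + (7)²) = √625 = 25
|EA| = √((-12)² + (-9)²) = √225 = 15
Perimeter = 2 + 2 + 10 + 25 + 15 = 54.

54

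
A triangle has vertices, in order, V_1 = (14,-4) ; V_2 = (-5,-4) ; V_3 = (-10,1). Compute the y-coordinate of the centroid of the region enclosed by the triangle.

Apply the shoelace formula. First the cross-terms c_i = x_i·y_{i+1} − x_{i+1}·y_i:
  -76, -45, 26  ⇒  2A = -95, A = -47.5.
Then Σ (y_i + y_{i+1})·c_i = 665, so ȳ = 665 / (6·(-47.5)) = -7/3.

-7/3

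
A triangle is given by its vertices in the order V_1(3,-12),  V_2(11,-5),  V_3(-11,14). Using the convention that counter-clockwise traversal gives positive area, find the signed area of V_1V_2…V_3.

153

V_1→V_2: (3)(-5) − (11)(-12) = 117
V_2→V_3: (11)(14) − (-11)(-5) = 99
V_3→V_1: (-11)(-12) − (3)(14) = 90
Σ = 306
Signed area = Σ/2 = 153 (positive ⇒ counter-clockwise traversal).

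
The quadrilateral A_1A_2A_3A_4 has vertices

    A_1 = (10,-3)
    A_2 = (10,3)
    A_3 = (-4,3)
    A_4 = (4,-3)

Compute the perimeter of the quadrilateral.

36

|A_1A_2| = √((0)² + (6)²) = √36 = 6
|A_2A_3| = √((-14)² + (0)²) = √196 = 14
|A_3A_4| = √((8)² + (-6)²) = √100 = 10
|A_4A_1| = √((6)² + (0)²) = √36 = 6
Perimeter = 6 + 14 + 10 + 6 = 36.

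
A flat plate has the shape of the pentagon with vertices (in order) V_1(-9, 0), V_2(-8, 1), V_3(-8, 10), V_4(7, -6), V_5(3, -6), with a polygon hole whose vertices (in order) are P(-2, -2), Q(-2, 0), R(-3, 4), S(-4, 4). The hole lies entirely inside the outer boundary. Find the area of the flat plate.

Outer boundary:
Apply the shoelace (surveyor's) formula: 2A = Σ (x_i·y_{i+1} − x_{i+1}·y_i), indices taken mod 5.
Cross-terms: -9, -72, -22, -24, -54  ⇒  Σ = -181
Area = |Σ|/2 = 90.5.
Hole:
Σ = (-4) + (-8) + (4) + (16) = 8
Area = |Σ|/2 = 4.
Net area = 90.5 − 4 = 86.5.

86.5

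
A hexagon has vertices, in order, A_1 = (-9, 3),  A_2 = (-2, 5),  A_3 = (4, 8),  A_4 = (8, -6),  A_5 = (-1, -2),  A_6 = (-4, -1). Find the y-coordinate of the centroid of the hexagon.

Apply Gauss's area formula. First the cross-terms c_i = x_i·y_{i+1} − x_{i+1}·y_i:
  -39, -36, -88, -22, -7, -21  ⇒  2A = -213, A = -106.5.
Then Σ (y_i + y_{i+1})·c_i = -801, so ȳ = -801 / (6·(-106.5)) = 89/71.

89/71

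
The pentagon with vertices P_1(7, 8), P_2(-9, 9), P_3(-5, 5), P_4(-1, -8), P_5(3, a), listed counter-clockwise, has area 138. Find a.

The doubled signed area Σ (x_i y_{i+1} − x_{i+1} y_i) is linear in a.
With a=0 it equals 228; the coefficient of a is -8 (from the two edges through P_5).
So -8·a + 228 = 2·138 = 276 ⇒ a = -6.

-6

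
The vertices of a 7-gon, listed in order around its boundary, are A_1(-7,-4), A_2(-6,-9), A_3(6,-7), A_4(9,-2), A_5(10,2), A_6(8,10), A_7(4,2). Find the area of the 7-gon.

141

Apply the shoelace (surveyor's) formula: 2A = Σ (x_i·y_{i+1} − x_{i+1}·y_i), indices taken mod 7.
Cross-terms: 39, 96, 51, 38, 84, -24, -2  ⇒  Σ = 282
Area = |Σ|/2 = 141.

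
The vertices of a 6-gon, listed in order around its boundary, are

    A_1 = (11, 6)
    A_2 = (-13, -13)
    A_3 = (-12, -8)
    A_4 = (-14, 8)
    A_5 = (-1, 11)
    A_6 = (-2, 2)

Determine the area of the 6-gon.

242.5

Apply the shoelace formula: 2A = Σ (x_i·y_{i+1} − x_{i+1}·y_i), indices taken mod 6.
Σ = (-65) + (-52) + (-208) + (-146) + (20) + (-34) = -485
Area = |Σ|/2 = 242.5.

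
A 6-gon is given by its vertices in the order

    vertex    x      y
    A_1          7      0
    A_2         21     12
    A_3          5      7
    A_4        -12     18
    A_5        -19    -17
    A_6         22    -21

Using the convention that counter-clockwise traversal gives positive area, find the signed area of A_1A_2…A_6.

905.5

Apply the surveyor's formula: 2A = Σ (x_i·y_{i+1} − x_{i+1}·y_i), indices taken mod 6.
Σ = (84) + (87) + (174) + (546) + (773) + (147) = 1811
Signed area = Σ/2 = 905.5 (positive ⇒ counter-clockwise traversal).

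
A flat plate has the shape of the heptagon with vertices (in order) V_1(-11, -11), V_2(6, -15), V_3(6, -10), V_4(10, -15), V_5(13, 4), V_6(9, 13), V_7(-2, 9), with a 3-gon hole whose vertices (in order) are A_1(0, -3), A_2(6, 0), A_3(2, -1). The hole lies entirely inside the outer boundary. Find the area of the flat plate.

430.5

Outer boundary:
Apply the surveyor's formula: 2A = Σ (x_i·y_{i+1} − x_{i+1}·y_i), indices taken mod 7.
Cross-terms: 231, 30, 10, 235, 133, 107, 121  ⇒  Σ = 867
Area = |Σ|/2 = 433.5.
Hole:
A_1→A_2: (0)(0) − (6)(-3) = 18
A_2→A_3: (6)(-1) − (2)(0) = -6
A_3→A_1: (2)(-3) − (0)(-1) = -6
Σ = 6
Area = |Σ|/2 = 3.
Net area = 433.5 − 3 = 430.5.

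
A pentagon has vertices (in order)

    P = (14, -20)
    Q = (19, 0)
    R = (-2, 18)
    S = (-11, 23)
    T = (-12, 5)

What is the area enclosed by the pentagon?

632.5

Apply the shoelace formula: 2A = Σ (x_i·y_{i+1} − x_{i+1}·y_i), indices taken mod 5.
Σ = (380) + (342) + (152) + (221) + (170) = 1265
Area = |Σ|/2 = 632.5.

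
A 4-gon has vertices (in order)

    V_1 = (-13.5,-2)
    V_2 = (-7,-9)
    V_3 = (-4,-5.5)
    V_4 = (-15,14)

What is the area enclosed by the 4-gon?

Apply the surveyor's formula: 2A = Σ (x_i·y_{i+1} − x_{i+1}·y_i), indices taken mod 4.
Σ = (107.5) + (2.5) + (-138.5) + (219) = 190.5
Area = |Σ|/2 = 95.25.

95.25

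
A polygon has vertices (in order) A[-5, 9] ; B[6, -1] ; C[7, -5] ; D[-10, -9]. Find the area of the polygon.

160

Apply Gauss's area formula: 2A = Σ (x_i·y_{i+1} − x_{i+1}·y_i), indices taken mod 4.
A→B: (-5)(-1) − (6)(9) = -49
B→C: (6)(-5) − (7)(-1) = -23
C→D: (7)(-9) − (-10)(-5) = -113
D→A: (-10)(9) − (-5)(-9) = -135
Σ = -320
Area = |Σ|/2 = 160.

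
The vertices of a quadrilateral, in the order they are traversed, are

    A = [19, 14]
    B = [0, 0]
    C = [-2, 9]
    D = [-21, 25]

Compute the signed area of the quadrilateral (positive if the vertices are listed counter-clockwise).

A→B: (19)(0) − (0)(14) = 0
B→C: (0)(9) − (-2)(0) = 0
C→D: (-2)(25) − (-21)(9) = 139
D→A: (-21)(14) − (19)(25) = -769
Σ = -630
Signed area = Σ/2 = -315 (negative ⇒ clockwise traversal).

-315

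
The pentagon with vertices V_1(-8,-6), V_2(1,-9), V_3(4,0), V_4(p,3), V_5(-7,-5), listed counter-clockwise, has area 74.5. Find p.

0

Write out the shoelace sum; only the two edges meeting at V_4 involve p:
2·Area = [(4·3 − p·0) + (p·(-5) − (-7)·3)] + 116
       = -5·p + 149 = 149
⇒ p = 0.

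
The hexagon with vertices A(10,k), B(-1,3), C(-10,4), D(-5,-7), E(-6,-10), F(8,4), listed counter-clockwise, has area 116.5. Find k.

7

The doubled signed area Σ (x_i y_{i+1} − x_{i+1} y_i) is linear in k.
With k=0 it equals 170; the coefficient of k is 9 (from the two edges through A).
So 9·k + 170 = 2·116.5 = 233 ⇒ k = 7.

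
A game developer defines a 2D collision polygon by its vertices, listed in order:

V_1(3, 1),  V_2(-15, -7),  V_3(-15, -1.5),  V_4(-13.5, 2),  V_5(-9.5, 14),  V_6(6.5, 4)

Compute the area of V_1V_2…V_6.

Apply the shoelace (surveyor's) formula: 2A = Σ (x_i·y_{i+1} − x_{i+1}·y_i), indices taken mod 6.
Cross-terms: -6, -82.5, -50.25, -170, -129, -5.5  ⇒  Σ = -443.25
Area = |Σ|/2 = 221.625.

221.625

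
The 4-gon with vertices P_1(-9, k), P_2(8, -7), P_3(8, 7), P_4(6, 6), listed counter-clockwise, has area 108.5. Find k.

9

Write out the shoelace sum; only the two edges meeting at P_1 involve k:
2·Area = [(6·k − (-9)·6) + ((-9)·(-7) − 8·k)] + 118
       = -2·k + 235 = 217
⇒ k = 9.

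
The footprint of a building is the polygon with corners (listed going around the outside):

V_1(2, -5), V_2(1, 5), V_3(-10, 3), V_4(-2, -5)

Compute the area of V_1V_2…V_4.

72

Cross-terms: 15, 53, 56, 20  ⇒  Σ = 144
Area = |Σ|/2 = 72.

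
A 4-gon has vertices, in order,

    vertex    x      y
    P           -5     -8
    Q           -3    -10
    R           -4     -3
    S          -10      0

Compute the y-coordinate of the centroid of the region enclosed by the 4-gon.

-41/9

Apply Gauss's area formula. First the cross-terms c_i = x_i·y_{i+1} − x_{i+1}·y_i:
  26, -31, -30, 80  ⇒  2A = 45, A = 22.5.
Then Σ (y_i + y_{i+1})·c_i = -615, so ȳ = -615 / (6·22.5) = -41/9.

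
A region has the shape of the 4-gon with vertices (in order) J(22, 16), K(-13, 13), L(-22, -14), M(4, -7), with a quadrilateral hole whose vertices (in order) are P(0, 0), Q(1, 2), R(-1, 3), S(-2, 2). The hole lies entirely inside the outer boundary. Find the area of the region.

690.5

Outer boundary:
Σ = (494) + (468) + (210) + (218) = 1390
Area = |Σ|/2 = 695.
Hole:
Apply Gauss's area formula: 2A = Σ (x_i·y_{i+1} − x_{i+1}·y_i), indices taken mod 4.
Cross-terms: 0, 5, 4, 0  ⇒  Σ = 9
Area = |Σ|/2 = 4.5.
Net area = 695 − 4.5 = 690.5.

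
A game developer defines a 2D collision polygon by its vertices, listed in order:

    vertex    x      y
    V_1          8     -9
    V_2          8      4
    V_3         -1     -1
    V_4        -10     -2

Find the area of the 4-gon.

99

Cross-terms: 104, -4, -8, 106  ⇒  Σ = 198
Area = |Σ|/2 = 99.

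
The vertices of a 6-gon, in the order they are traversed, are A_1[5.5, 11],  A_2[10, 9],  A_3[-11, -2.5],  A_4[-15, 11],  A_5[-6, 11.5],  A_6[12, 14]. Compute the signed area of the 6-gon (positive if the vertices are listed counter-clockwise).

Σ = (-60.5) + (74) + (-158.5) + (-106.5) + (-222) + (55) = -418.5
Signed area = Σ/2 = -209.25 (negative ⇒ clockwise traversal).

-209.25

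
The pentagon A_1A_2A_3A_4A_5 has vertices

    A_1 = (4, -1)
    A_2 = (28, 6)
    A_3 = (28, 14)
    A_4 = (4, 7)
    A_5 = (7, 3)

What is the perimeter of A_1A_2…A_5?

68

|A_1A_2| = √((24)² + (7)²) = √625 = 25
|A_2A_3| = √((0)² + (8)²) = √64 = 8
|A_3A_4| = √((-24)² + (-7)²) = √625 = 25
|A_4A_5| = √((3)² + (-4)²) = √25 = 5
|A_5A_1| = √((-3)² + (-4)²) = √25 = 5
Perimeter = 25 + 8 + 25 + 5 + 5 = 68.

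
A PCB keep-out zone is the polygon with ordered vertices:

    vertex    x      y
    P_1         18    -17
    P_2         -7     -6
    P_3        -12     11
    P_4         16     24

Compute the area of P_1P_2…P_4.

Σ = (-227) + (-149) + (-464) + (-704) = -1544
Area = |Σ|/2 = 772.

772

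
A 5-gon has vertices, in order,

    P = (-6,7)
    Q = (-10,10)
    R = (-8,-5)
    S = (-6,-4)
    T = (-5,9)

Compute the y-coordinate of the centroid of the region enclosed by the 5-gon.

Apply the surveyor's formula. First the cross-terms c_i = x_i·y_{i+1} − x_{i+1}·y_i:
  10, 130, 2, -74, 19  ⇒  2A = 87, A = 43.5.
Then Σ (y_i + y_{i+1})·c_i = 736, so ȳ = 736 / (6·43.5) = 736/261.

736/261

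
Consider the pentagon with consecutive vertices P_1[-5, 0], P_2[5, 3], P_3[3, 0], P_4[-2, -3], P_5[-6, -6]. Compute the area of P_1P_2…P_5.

34.5

Apply the shoelace (surveyor's) formula: 2A = Σ (x_i·y_{i+1} − x_{i+1}·y_i), indices taken mod 5.
Σ = (-15) + (-9) + (-9) + (-6) + (-30) = -69
Area = |Σ|/2 = 34.5.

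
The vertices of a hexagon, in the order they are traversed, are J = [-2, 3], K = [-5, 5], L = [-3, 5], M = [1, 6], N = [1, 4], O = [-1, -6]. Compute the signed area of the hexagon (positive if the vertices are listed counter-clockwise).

Apply the shoelace formula: 2A = Σ (x_i·y_{i+1} − x_{i+1}·y_i), indices taken mod 6.
Σ = (5) + (-10) + (-23) + (-2) + (-2) + (-15) = -47
Signed area = Σ/2 = -23.5 (negative ⇒ clockwise traversal).

-23.5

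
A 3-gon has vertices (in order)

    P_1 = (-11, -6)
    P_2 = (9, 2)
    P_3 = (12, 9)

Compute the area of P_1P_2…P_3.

Apply Gauss's area formula: 2A = Σ (x_i·y_{i+1} − x_{i+1}·y_i), indices taken mod 3.
P_1→P_2: (-11)(2) − (9)(-6) = 32
P_2→P_3: (9)(9) − (12)(2) = 57
P_3→P_1: (12)(-6) − (-11)(9) = 27
Σ = 116
Area = |Σ|/2 = 58.

58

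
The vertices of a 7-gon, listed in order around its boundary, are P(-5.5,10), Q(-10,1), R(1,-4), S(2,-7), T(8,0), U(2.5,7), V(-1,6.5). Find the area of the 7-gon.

147.75

Apply Gauss's area formula: 2A = Σ (x_i·y_{i+1} − x_{i+1}·y_i), indices taken mod 7.
Σ = (94.5) + (39) + (1) + (56) + (56) + (23.25) + (25.75) = 295.5
Area = |Σ|/2 = 147.75.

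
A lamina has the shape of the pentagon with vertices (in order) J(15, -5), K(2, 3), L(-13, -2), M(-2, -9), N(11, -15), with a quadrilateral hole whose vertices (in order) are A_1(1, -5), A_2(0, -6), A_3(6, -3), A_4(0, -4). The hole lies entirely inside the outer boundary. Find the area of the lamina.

Outer boundary:
Apply the shoelace (surveyor's) formula: 2A = Σ (x_i·y_{i+1} − x_{i+1}·y_i), indices taken mod 5.
Cross-terms: 55, 35, 113, 129, 170  ⇒  Σ = 502
Area = |Σ|/2 = 251.
Hole:
Cross-terms: -6, 36, -24, 4  ⇒  Σ = 10
Area = |Σ|/2 = 5.
Net area = 251 − 5 = 246.

246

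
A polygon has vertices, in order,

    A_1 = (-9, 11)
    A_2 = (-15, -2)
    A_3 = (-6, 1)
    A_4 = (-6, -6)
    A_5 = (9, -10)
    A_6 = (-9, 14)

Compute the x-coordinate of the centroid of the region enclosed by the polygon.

-3.976

Apply the shoelace (surveyor's) formula. First the cross-terms c_i = x_i·y_{i+1} − x_{i+1}·y_i:
  183, -27, 42, 114, 36, 27  ⇒  2A = 375, A = 187.5.
Then Σ (x_i + x_{i+1})·c_i = -4473, so x̄ = -4473 / (6·187.5) = -3.976.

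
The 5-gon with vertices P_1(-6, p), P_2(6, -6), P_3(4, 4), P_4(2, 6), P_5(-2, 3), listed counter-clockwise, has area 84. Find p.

-4

Write out the shoelace sum; only the two edges meeting at P_1 involve p:
2·Area = [((-2)·p − (-6)·3) + ((-6)·(-6) − 6·p)] + 82
       = -8·p + 136 = 168
⇒ p = -4.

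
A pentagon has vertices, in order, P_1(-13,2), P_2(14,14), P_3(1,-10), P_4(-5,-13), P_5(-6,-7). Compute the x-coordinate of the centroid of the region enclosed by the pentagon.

Apply the shoelace (surveyor's) formula. First the cross-terms c_i = x_i·y_{i+1} − x_{i+1}·y_i:
  -210, -154, -63, -43, -103  ⇒  2A = -573, A = -286.5.
Then Σ (x_i + x_{i+1})·c_i = 162, so x̄ = 162 / (6·(-286.5)) = -18/191.

-18/191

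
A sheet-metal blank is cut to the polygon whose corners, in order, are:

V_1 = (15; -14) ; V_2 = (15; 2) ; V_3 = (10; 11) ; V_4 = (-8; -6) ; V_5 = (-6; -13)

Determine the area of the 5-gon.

Apply the surveyor's formula: 2A = Σ (x_i·y_{i+1} − x_{i+1}·y_i), indices taken mod 5.
Cross-terms: 240, 145, 28, 68, 279  ⇒  Σ = 760
Area = |Σ|/2 = 380.

380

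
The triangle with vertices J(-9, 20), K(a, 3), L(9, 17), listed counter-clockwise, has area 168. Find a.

The doubled signed area Σ (x_i y_{i+1} − x_{i+1} y_i) is linear in a.
With a=0 it equals 279; the coefficient of a is -3 (from the two edges through K).
So -3·a + 279 = 2·168 = 336 ⇒ a = -19.

-19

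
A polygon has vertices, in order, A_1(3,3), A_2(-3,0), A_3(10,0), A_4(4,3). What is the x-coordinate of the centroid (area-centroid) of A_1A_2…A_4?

3.5

Apply the surveyor's formula. First the cross-terms c_i = x_i·y_{i+1} − x_{i+1}·y_i:
  9, 0, 30, 3  ⇒  2A = 42, A = 21.
Then Σ (x_i + x_{i+1})·c_i = 441, so x̄ = 441 / (6·21) = 3.5.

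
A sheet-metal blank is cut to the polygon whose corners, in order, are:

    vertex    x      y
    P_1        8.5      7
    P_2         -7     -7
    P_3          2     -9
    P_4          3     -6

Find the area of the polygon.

Apply the shoelace (surveyor's) formula: 2A = Σ (x_i·y_{i+1} − x_{i+1}·y_i), indices taken mod 4.
Cross-terms: -10.5, 77, 15, 72  ⇒  Σ = 153.5
Area = |Σ|/2 = 76.75.

76.75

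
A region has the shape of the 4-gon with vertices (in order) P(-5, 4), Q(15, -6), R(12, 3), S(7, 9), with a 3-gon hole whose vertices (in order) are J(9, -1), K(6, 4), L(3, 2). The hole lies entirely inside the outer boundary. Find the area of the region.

113

Outer boundary:
Σ = (-30) + (117) + (87) + (73) = 247
Area = |Σ|/2 = 123.5.
Hole:
Apply the surveyor's formula: 2A = Σ (x_i·y_{i+1} − x_{i+1}·y_i), indices taken mod 3.
Σ = (42) + (0) + (-21) = 21
Area = |Σ|/2 = 10.5.
Net area = 123.5 − 10.5 = 113.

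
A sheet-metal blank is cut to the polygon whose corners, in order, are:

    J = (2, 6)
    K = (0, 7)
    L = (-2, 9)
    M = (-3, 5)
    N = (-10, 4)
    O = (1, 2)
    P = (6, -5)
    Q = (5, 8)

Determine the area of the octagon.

64.5

Apply the shoelace (surveyor's) formula: 2A = Σ (x_i·y_{i+1} − x_{i+1}·y_i), indices taken mod 8.
Σ = (14) + (14) + (17) + (38) + (-24) + (-17) + (73) + (14) = 129
Area = |Σ|/2 = 64.5.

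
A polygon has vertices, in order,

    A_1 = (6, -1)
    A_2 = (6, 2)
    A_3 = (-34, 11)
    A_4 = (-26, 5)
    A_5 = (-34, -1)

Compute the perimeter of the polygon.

|A_1A_2| = √((0)² + (3)²) = √9 = 3
|A_2A_3| = √((-40)² + (9)²) = √1681 = 41
|A_3A_4| = √((8)² + (-6)²) = √100 = 10
|A_4A_5| = √((-8)² + (-6)²) = √100 = 10
|A_5A_1| = √((40)² + (0)²) = √1600 = 40
Perimeter = 3 + 41 + 10 + 10 + 40 = 104.

104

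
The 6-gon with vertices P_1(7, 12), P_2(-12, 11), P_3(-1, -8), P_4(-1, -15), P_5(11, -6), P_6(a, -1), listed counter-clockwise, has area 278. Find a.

3

The doubled signed area Σ (x_i y_{i+1} − x_{i+1} y_i) is linear in a.
With a=0 it equals 502; the coefficient of a is 18 (from the two edges through P_6).
So 18·a + 502 = 2·278 = 556 ⇒ a = 3.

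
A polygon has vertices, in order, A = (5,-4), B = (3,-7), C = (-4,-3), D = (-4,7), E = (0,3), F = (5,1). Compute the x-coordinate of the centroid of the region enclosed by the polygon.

13/57

Apply the shoelace formula. First the cross-terms c_i = x_i·y_{i+1} − x_{i+1}·y_i:
  -23, -37, -40, -12, -15, -25  ⇒  2A = -152, A = -76.
Then Σ (x_i + x_{i+1})·c_i = -104, so x̄ = -104 / (6·(-76)) = 13/57.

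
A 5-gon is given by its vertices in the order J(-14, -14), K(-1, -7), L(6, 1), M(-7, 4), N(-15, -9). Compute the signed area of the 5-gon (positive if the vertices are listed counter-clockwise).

Apply the shoelace (surveyor's) formula: 2A = Σ (x_i·y_{i+1} − x_{i+1}·y_i), indices taken mod 5.
Σ = (84) + (41) + (31) + (123) + (84) = 363
Signed area = Σ/2 = 181.5 (positive ⇒ counter-clockwise traversal).

181.5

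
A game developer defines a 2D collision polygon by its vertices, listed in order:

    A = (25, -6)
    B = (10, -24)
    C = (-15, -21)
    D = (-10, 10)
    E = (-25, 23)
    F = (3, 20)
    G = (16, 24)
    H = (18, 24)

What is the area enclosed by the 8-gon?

1511.5

Σ = (-540) + (-570) + (-360) + (20) + (-569) + (-248) + (-48) + (-708) = -3023
Area = |Σ|/2 = 1511.5.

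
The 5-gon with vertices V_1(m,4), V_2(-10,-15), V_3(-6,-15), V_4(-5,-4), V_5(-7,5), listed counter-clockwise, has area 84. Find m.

Write out the shoelace sum; only the two edges meeting at V_1 involve m:
2·Area = [((-7)·4 − m·5) + (m·(-15) − (-10)·4)] + -44
       = -20·m + -32 = 168
⇒ m = -10.

-10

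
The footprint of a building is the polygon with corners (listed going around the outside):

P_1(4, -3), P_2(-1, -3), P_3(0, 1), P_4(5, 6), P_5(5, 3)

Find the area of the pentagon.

Σ = (-15) + (-1) + (-5) + (-15) + (-27) = -63
Area = |Σ|/2 = 31.5.

31.5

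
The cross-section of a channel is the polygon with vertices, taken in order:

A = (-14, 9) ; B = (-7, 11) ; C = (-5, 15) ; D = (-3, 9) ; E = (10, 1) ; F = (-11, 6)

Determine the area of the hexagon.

89

Σ = (-91) + (-50) + (0) + (-93) + (71) + (-15) = -178
Area = |Σ|/2 = 89.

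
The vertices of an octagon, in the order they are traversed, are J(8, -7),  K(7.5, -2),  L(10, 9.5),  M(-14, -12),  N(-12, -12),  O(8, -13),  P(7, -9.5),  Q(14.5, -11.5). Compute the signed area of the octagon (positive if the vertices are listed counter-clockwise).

239.75

Σ = (36.5) + (91.25) + (13) + (24) + (252) + (15) + (57.25) + (-9.5) = 479.5
Signed area = Σ/2 = 239.75 (positive ⇒ counter-clockwise traversal).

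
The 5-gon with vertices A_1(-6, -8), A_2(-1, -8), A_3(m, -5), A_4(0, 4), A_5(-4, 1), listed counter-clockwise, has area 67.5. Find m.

Write out the shoelace sum; only the two edges meeting at A_3 involve m:
2·Area = [((-1)·(-5) − m·(-8)) + (m·4 − 0·(-5))] + 94
       = 12·m + 99 = 135
⇒ m = 3.

3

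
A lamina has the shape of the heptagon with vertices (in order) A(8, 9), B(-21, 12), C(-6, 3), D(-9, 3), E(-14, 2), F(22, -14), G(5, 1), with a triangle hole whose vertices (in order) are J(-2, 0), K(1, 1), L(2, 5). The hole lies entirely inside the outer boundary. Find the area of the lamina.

298.5

Outer boundary:
Σ = (285) + (9) + (9) + (24) + (152) + (92) + (37) = 608
Area = |Σ|/2 = 304.
Hole:
Apply the shoelace (surveyor's) formula: 2A = Σ (x_i·y_{i+1} − x_{i+1}·y_i), indices taken mod 3.
Cross-terms: -2, 3, 10  ⇒  Σ = 11
Area = |Σ|/2 = 5.5.
Net area = 304 − 5.5 = 298.5.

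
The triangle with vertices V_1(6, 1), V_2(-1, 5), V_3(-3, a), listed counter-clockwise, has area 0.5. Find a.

Write out the shoelace sum; only the two edges meeting at V_3 involve a:
2·Area = [((-1)·a − (-3)·5) + ((-3)·1 − 6·a)] + 31
       = -7·a + 43 = 1
⇒ a = 6.

6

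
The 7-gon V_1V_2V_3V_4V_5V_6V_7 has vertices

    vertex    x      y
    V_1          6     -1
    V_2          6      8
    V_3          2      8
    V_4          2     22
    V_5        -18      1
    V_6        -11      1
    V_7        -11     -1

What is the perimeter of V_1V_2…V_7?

|V_1V_2| = √((0)² + (9)²) = √81 = 9
|V_2V_3| = √((-4)² + (0)²) = √16 = 4
|V_3V_4| = √((0)² + (14)²) = √196 = 14
|V_4V_5| = √((-20)² + (-21)²) = √841 = 29
|V_5V_6| = √((7)² + (0)²) = √49 = 7
|V_6V_7| = √((0)² + (-2)²) = √4 = 2
|V_7V_1| = √((17)² + (0)²) = √289 = 17
Perimeter = 9 + 4 + 14 + 29 + 7 + 2 + 17 = 82.

82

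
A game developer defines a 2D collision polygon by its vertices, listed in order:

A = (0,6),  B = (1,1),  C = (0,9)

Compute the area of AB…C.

1.5

Apply Gauss's area formula: 2A = Σ (x_i·y_{i+1} − x_{i+1}·y_i), indices taken mod 3.
A→B: (0)(1) − (1)(6) = -6
B→C: (1)(9) − (0)(1) = 9
C→A: (0)(6) − (0)(9) = 0
Σ = 3
Area = |Σ|/2 = 1.5.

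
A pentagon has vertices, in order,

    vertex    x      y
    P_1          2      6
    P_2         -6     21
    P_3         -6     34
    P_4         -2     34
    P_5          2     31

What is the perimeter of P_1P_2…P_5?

64

|P_1P_2| = √((-8)² + (15)²) = √289 = 17
|P_2P_3| = √((0)² + (13)²) = √169 = 13
|P_3P_4| = √((4)² + (0)²) = √16 = 4
|P_4P_5| = √((4)² + (-3)²) = √25 = 5
|P_5P_1| = √((0)² + (-25)²) = √625 = 25
Perimeter = 17 + 13 + 4 + 5 + 25 = 64.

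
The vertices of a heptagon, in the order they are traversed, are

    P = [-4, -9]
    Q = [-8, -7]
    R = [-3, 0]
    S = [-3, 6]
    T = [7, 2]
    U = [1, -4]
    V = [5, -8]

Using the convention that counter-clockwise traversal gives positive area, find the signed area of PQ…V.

P→Q: (-4)(-7) − (-8)(-9) = -44
Q→R: (-8)(0) − (-3)(-7) = -21
R→S: (-3)(6) − (-3)(0) = -18
S→T: (-3)(2) − (7)(6) = -48
T→U: (7)(-4) − (1)(2) = -30
U→V: (1)(-8) − (5)(-4) = 12
V→P: (5)(-9) − (-4)(-8) = -77
Σ = -226
Signed area = Σ/2 = -113 (negative ⇒ clockwise traversal).

-113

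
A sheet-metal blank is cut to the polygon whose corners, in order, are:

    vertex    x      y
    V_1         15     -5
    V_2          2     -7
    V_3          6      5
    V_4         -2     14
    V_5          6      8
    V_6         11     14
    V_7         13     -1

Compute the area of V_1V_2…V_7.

148

Apply the shoelace formula: 2A = Σ (x_i·y_{i+1} − x_{i+1}·y_i), indices taken mod 7.
Σ = (-95) + (52) + (94) + (-100) + (-4) + (-193) + (-50) = -296
Area = |Σ|/2 = 148.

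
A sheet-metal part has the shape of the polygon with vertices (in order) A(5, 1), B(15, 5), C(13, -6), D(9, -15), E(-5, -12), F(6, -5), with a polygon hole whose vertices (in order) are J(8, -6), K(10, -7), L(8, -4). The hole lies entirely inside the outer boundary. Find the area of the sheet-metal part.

168.5

Outer boundary:
Apply Gauss's area formula: 2A = Σ (x_i·y_{i+1} − x_{i+1}·y_i), indices taken mod 6.
A→B: (5)(5) − (15)(1) = 10
B→C: (15)(-6) − (13)(5) = -155
C→D: (13)(-15) − (9)(-6) = -141
D→E: (9)(-12) − (-5)(-15) = -183
E→F: (-5)(-5) − (6)(-12) = 97
F→A: (6)(1) − (5)(-5) = 31
Σ = -341
Area = |Σ|/2 = 170.5.
Hole:
Apply the shoelace (surveyor's) formula: 2A = Σ (x_i·y_{i+1} − x_{i+1}·y_i), indices taken mod 3.
Σ = (4) + (16) + (-16) = 4
Area = |Σ|/2 = 2.
Net area = 170.5 − 2 = 168.5.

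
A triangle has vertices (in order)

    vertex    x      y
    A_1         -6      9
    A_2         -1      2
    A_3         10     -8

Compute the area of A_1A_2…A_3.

13.5

A_1→A_2: (-6)(2) − (-1)(9) = -3
A_2→A_3: (-1)(-8) − (10)(2) = -12
A_3→A_1: (10)(9) − (-6)(-8) = 42
Σ = 27
Area = |Σ|/2 = 13.5.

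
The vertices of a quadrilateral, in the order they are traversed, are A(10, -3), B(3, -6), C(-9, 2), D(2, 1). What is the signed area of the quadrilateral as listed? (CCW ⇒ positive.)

Apply Gauss's area formula: 2A = Σ (x_i·y_{i+1} − x_{i+1}·y_i), indices taken mod 4.
Σ = (-51) + (-48) + (-13) + (-16) = -128
Signed area = Σ/2 = -64 (negative ⇒ clockwise traversal).

-64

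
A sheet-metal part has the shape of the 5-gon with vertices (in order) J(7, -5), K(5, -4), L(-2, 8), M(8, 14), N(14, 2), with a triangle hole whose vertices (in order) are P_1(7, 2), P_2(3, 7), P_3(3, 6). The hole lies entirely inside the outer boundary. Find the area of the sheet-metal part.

Outer boundary:
Cross-terms: -3, 32, -92, -180, -84  ⇒  Σ = -327
Area = |Σ|/2 = 163.5.
Hole:
Apply the surveyor's formula: 2A = Σ (x_i·y_{i+1} − x_{i+1}·y_i), indices taken mod 3.
Cross-terms: 43, -3, -36  ⇒  Σ = 4
Area = |Σ|/2 = 2.
Net area = 163.5 − 2 = 161.5.

161.5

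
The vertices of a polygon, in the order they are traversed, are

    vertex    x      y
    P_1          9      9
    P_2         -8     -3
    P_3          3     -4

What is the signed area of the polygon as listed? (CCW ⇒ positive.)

74.5

Cross-terms: 45, 41, 63  ⇒  Σ = 149
Signed area = Σ/2 = 74.5 (positive ⇒ counter-clockwise traversal).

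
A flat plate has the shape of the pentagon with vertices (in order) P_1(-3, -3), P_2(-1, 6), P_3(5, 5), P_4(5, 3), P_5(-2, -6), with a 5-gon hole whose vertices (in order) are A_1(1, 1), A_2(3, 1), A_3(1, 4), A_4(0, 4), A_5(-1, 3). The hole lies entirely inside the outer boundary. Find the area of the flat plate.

44.5

Outer boundary:
Cross-terms: -21, -35, -10, -24, -12  ⇒  Σ = -102
Area = |Σ|/2 = 51.
Hole:
Cross-terms: -2, 11, 4, 4, -4  ⇒  Σ = 13
Area = |Σ|/2 = 6.5.
Net area = 51 − 6.5 = 44.5.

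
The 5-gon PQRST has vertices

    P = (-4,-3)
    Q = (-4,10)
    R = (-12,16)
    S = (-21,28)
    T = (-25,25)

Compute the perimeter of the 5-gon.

78

|PQ| = √((0)² + (13)²) = √169 = 13
|QR| = √((-8)² + (6)²) = √100 = 10
|RS| = √((-9)² + (12)²) = √225 = 15
|ST| = √((-4)² + (-3)²) = √25 = 5
|TP| = √((21)² + (-28)²) = √1225 = 35
Perimeter = 13 + 10 + 15 + 5 + 35 = 78.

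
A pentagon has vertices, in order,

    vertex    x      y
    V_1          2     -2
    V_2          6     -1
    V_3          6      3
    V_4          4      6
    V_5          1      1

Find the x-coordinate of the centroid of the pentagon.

293/78

Apply the surveyor's formula. First the cross-terms c_i = x_i·y_{i+1} − x_{i+1}·y_i:
  10, 24, 24, -2, -4  ⇒  2A = 52, A = 26.
Then Σ (x_i + x_{i+1})·c_i = 586, so x̄ = 586 / (6·26) = 293/78.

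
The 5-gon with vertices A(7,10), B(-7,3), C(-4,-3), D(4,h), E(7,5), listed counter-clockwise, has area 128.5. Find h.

-6

The doubled signed area Σ (x_i y_{i+1} − x_{i+1} y_i) is linear in h.
With h=0 it equals 191; the coefficient of h is -11 (from the two edges through D).
So -11·h + 191 = 2·128.5 = 257 ⇒ h = -6.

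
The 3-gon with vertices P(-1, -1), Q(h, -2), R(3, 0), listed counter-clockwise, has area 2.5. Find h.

0

The doubled signed area Σ (x_i y_{i+1} − x_{i+1} y_i) is linear in h.
With h=0 it equals 5; the coefficient of h is 1 (from the two edges through Q).
So 1·h + 5 = 2·2.5 = 5 ⇒ h = 0.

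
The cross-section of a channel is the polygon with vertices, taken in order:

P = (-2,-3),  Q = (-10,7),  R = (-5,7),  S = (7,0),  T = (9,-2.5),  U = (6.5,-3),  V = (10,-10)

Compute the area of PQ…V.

120.625

Σ = (-44) + (-35) + (-49) + (-17.5) + (-10.75) + (-35) + (-50) = -241.25
Area = |Σ|/2 = 120.625.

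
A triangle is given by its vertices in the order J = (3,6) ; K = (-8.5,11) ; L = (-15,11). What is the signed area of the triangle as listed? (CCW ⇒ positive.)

J→K: (3)(11) − (-8.5)(6) = 84
K→L: (-8.5)(11) − (-15)(11) = 71.5
L→J: (-15)(6) − (3)(11) = -123
Σ = 32.5
Signed area = Σ/2 = 16.25 (positive ⇒ counter-clockwise traversal).

16.25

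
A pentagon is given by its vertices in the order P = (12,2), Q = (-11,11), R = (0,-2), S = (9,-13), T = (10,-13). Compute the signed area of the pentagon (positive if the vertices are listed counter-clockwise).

191.5

Σ = (154) + (22) + (18) + (13) + (176) = 383
Signed area = Σ/2 = 191.5 (positive ⇒ counter-clockwise traversal).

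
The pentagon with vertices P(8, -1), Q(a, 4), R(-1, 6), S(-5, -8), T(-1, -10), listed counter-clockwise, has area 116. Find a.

5

The doubled signed area Σ (x_i y_{i+1} − x_{i+1} y_i) is linear in a.
With a=0 it equals 197; the coefficient of a is 7 (from the two edges through Q).
So 7·a + 197 = 2·116 = 232 ⇒ a = 5.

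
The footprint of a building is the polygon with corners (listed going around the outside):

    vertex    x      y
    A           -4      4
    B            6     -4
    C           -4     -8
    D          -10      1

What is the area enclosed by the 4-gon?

96

Cross-terms: -8, -64, -84, -36  ⇒  Σ = -192
Area = |Σ|/2 = 96.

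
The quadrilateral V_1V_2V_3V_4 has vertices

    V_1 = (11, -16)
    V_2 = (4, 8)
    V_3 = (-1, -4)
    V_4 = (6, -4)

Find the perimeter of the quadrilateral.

|V_1V_2| = √((-7)² + (24)²) = √625 = 25
|V_2V_3| = √((-5)² + (-12)²) = √169 = 13
|V_3V_4| = √((7)² + (0)²) = √49 = 7
|V_4V_1| = √((5)² + (-12)²) = √169 = 13
Perimeter = 25 + 13 + 7 + 13 = 58.

58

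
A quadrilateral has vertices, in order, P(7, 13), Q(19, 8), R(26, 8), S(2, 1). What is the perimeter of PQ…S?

58

|PQ| = √((12)² + (-5)²) = √169 = 13
|QR| = √((7)² + (0)²) = √49 = 7
|RS| = √((-24)² + (-7)²) = √625 = 25
|SP| = √((5)² + (12)²) = √169 = 13
Perimeter = 13 + 7 + 25 + 13 = 58.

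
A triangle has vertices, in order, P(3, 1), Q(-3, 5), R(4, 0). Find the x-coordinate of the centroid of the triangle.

Apply the shoelace formula. First the cross-terms c_i = x_i·y_{i+1} − x_{i+1}·y_i:
  18, -20, 4  ⇒  2A = 2, A = 1.
Then Σ (x_i + x_{i+1})·c_i = 8, so x̄ = 8 / (6·1) = 4/3.

4/3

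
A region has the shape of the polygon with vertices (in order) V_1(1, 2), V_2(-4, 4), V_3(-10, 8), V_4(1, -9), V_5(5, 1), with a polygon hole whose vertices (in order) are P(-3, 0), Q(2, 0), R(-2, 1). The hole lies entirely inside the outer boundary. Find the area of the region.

76

Outer boundary:
Apply Gauss's area formula: 2A = Σ (x_i·y_{i+1} − x_{i+1}·y_i), indices taken mod 5.
Σ = (12) + (8) + (82) + (46) + (9) = 157
Area = |Σ|/2 = 78.5.
Hole:
Apply the surveyor's formula: 2A = Σ (x_i·y_{i+1} − x_{i+1}·y_i), indices taken mod 3.
Σ = (0) + (2) + (3) = 5
Area = |Σ|/2 = 2.5.
Net area = 78.5 − 2.5 = 76.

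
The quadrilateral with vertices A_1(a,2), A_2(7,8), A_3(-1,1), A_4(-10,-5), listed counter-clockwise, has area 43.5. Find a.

Write out the shoelace sum; only the two edges meeting at A_1 involve a:
2·Area = [((-10)·2 − a·(-5)) + (a·8 − 7·2)] + 30
       = 13·a + -4 = 87
⇒ a = 7.

7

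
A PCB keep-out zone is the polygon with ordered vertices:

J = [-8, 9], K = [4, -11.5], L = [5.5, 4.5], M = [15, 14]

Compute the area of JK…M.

196.875

Apply the shoelace (surveyor's) formula: 2A = Σ (x_i·y_{i+1} − x_{i+1}·y_i), indices taken mod 4.
Σ = (56) + (81.25) + (9.5) + (247) = 393.75
Area = |Σ|/2 = 196.875.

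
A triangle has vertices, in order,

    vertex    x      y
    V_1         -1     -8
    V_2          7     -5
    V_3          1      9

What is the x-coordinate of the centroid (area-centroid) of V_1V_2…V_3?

Apply the shoelace (surveyor's) formula. First the cross-terms c_i = x_i·y_{i+1} − x_{i+1}·y_i:
  61, 68, 1  ⇒  2A = 130, A = 65.
Then Σ (x_i + x_{i+1})·c_i = 910, so x̄ = 910 / (6·65) = 7/3.

7/3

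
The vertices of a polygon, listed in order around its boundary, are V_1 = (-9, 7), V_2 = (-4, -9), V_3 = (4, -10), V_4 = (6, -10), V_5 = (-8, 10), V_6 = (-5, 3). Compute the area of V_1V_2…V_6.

101.5

Σ = (109) + (76) + (20) + (-20) + (26) + (-8) = 203
Area = |Σ|/2 = 101.5.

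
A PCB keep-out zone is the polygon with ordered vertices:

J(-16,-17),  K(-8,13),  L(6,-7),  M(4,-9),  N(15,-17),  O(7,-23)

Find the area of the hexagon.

519

J→K: (-16)(13) − (-8)(-17) = -344
K→L: (-8)(-7) − (6)(13) = -22
L→M: (6)(-9) − (4)(-7) = -26
M→N: (4)(-17) − (15)(-9) = 67
N→O: (15)(-23) − (7)(-17) = -226
O→J: (7)(-17) − (-16)(-23) = -487
Σ = -1038
Area = |Σ|/2 = 519.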